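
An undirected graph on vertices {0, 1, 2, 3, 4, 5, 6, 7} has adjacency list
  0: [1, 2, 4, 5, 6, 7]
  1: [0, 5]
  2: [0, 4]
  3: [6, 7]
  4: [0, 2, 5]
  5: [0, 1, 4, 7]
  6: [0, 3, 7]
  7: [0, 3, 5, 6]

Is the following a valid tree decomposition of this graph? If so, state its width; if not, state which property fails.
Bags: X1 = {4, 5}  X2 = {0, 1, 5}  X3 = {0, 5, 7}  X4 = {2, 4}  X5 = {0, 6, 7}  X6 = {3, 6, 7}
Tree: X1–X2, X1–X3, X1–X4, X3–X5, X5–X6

A tree decomposition must satisfy three properties: every vertex lies in some bag; for every edge, both endpoints lie together in some bag; and for every vertex, the bags containing it form a connected subtree. Here edge (0,4) lies in no bag, so the decomposition is invalid.

No — edge (0,4) lies in no bag.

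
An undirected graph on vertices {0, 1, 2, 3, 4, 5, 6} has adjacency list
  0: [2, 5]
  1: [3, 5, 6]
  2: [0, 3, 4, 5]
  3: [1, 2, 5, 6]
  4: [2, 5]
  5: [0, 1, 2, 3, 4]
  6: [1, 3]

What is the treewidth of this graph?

A width-2 tree decomposition is:
Bags: B1 = {2, 3, 5}  B2 = {0, 2, 5}  B3 = {2, 4, 5}  B4 = {1, 3, 5}  B5 = {1, 3, 6}
Tree: B1–B2, B1–B3, B1–B4, B4–B5
Each bag holds 3 vertices, so the decomposition has width 2, which upper-bounds the treewidth. For the lower bound, the 3 vertices {1, 3, 5} are pairwise adjacent, and any tree decomposition puts a clique entirely inside one bag — forcing width ≥ 2. The upper and lower bounds meet at 2, so that is the treewidth.

2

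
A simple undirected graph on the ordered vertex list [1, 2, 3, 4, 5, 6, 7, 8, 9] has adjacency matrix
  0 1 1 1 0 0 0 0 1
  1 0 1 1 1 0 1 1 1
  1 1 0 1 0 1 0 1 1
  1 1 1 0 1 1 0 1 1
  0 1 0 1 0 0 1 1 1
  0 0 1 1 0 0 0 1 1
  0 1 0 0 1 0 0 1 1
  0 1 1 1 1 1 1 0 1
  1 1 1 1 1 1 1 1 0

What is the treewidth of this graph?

A width-4 tree decomposition is:
Bags: B1 = {2, 3, 4, 8, 9}  B2 = {2, 4, 5, 8, 9}  B3 = {2, 5, 7, 8, 9}  B4 = {3, 4, 6, 8, 9}  B5 = {1, 2, 3, 4, 9}
Tree: B1–B2, B2–B3, B1–B4, B1–B5
The largest bag has 5 vertices, giving width 4; this decomposition certifies tw(G) ≤ 4. Conversely, {2, 3, 4, 8, 9} is a clique of size 5, and the vertices of any clique must share a bag in every tree decomposition; so some bag has ≥ 5 vertices and tw(G) ≥ 4. Combining the bounds, tw(G) = 4.

4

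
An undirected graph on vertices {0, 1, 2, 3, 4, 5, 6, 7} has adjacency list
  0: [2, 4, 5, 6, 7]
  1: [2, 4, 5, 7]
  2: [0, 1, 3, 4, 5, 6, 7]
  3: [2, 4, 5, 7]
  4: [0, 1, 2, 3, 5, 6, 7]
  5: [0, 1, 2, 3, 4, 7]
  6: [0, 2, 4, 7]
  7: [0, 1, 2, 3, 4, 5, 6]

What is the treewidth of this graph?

A width-4 tree decomposition is:
Bags: B1 = {0, 2, 4, 5, 7}  B2 = {2, 3, 4, 5, 7}  B3 = {1, 2, 4, 5, 7}  B4 = {0, 2, 4, 6, 7}
Tree: B1–B2, B1–B3, B1–B4
Every bag has size at most 5, so the width is 5 − 1 = 4 and tw(G) ≤ 4. On the other hand G contains the 5-clique {0, 2, 4, 5, 7}. A clique must lie in a single bag of any decomposition, so no decomposition can have width below 4. The upper and lower bounds meet at 4, so that is the treewidth.

4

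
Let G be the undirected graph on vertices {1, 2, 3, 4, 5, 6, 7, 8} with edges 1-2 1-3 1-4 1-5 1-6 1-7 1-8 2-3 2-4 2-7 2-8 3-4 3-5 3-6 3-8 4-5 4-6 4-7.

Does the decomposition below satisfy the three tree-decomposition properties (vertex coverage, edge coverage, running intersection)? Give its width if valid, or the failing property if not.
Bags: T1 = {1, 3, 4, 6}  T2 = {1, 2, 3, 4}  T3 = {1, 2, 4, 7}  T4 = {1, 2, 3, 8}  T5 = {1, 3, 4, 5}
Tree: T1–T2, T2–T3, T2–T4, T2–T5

Checking the three conditions: (i) the bags cover all of {1, 2, 3, 4, 5, 6, 7, 8}; (ii) for each edge, some bag contains both endpoints; (iii) the bags containing any fixed vertex form a subtree. All hold, so the decomposition is valid with width 4 − 1 = 3.

Yes; width 3.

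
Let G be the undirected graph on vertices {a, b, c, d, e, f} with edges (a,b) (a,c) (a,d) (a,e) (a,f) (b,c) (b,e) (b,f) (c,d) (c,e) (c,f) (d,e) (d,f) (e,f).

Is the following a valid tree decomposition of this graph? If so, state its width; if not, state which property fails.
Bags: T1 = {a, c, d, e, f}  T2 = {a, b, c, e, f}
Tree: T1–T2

Yes; width 4.

Every vertex of G appears in some bag (union = {a, b, c, d, e, f}); every edge is covered by a bag; and for each vertex v the set of bags containing v is connected in the bag tree. The decomposition is therefore valid. The largest bag has 5 vertices, so the width is 4.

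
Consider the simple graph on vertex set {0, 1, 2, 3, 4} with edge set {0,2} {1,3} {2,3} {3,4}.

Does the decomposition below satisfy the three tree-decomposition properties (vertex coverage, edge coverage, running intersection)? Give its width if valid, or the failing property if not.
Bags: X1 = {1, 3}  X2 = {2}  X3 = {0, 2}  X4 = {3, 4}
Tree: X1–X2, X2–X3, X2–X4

A tree decomposition must satisfy three properties: every vertex lies in some bag; for every edge, both endpoints lie together in some bag; and for every vertex, the bags containing it form a connected subtree. Here edge (3,2) lies in no bag, so the decomposition is invalid.

No — edge (3,2) lies in no bag.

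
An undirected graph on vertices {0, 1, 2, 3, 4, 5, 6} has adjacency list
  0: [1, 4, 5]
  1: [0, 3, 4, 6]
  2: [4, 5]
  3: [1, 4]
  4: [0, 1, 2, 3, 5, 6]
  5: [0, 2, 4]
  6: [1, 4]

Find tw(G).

2

A width-2 tree decomposition is:
Bags: B1 = {2, 4, 5}  B2 = {0, 4, 5}  B3 = {0, 1, 4}  B4 = {1, 4, 6}  B5 = {1, 3, 4}
Tree: B1–B2, B2–B3, B3–B4, B4–B5
Each bag holds 3 vertices, so the decomposition has width 2, which upper-bounds the treewidth. On the other hand G contains the 3-clique {0, 1, 4}. A clique must lie in a single bag of any decomposition, so no decomposition can have width below 2. The upper and lower bounds meet at 2, so that is the treewidth.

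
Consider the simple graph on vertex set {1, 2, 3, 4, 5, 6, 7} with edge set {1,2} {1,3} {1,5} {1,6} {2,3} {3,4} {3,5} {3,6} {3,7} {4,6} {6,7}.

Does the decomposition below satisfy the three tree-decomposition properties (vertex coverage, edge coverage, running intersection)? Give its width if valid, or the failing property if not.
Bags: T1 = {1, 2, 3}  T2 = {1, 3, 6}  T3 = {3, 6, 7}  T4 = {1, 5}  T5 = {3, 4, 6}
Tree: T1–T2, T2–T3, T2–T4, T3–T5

No — edge (3,5) lies in no bag.

A tree decomposition must satisfy three properties: every vertex lies in some bag; for every edge, both endpoints lie together in some bag; and for every vertex, the bags containing it form a connected subtree. Here edge (3,5) lies in no bag, so the decomposition is invalid.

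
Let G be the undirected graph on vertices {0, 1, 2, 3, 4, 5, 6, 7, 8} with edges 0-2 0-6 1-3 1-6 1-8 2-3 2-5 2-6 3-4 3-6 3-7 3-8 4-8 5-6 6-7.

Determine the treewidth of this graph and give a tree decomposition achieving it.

The largest bag has 3 vertices, giving width 2; this decomposition certifies tw(G) ≤ 2. On the other hand G contains the 3-clique {0, 2, 6}. A clique must lie in a single bag of any decomposition, so no decomposition can have width below 2. Hence tw(G) = 2 exactly.

Treewidth 2.
One such decomposition:
Bags: B1 = {2, 5, 6}  B2 = {2, 3, 6}  B3 = {3, 6, 7}  B4 = {1, 3, 6}  B5 = {1, 3, 8}  B6 = {0, 2, 6}  B7 = {3, 4, 8}
Tree: B1–B2, B2–B3, B3–B4, B4–B5, B2–B6, B5–B7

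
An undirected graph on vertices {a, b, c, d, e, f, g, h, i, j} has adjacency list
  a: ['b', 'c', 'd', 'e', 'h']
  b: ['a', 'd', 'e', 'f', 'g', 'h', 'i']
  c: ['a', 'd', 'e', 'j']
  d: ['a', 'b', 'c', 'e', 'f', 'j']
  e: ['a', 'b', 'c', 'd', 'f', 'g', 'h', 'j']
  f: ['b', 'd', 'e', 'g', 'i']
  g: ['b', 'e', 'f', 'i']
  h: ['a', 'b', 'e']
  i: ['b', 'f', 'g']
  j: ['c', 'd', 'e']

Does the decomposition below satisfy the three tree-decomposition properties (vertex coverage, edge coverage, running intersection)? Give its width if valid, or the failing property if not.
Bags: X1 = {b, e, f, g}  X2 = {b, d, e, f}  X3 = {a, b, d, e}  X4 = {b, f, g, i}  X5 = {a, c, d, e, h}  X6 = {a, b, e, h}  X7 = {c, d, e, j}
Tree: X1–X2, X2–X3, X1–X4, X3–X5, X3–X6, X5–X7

A tree decomposition must satisfy three properties: every vertex lies in some bag; for every edge, both endpoints lie together in some bag; and for every vertex, the bags containing it form a connected subtree. Here bags containing vertex h are not connected in the tree, so the decomposition is invalid.

No — bags containing vertex h are not connected in the tree.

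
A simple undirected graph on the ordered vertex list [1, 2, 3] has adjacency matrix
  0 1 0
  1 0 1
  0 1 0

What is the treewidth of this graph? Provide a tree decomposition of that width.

Each bag holds 2 vertices, so the decomposition has width 1, which upper-bounds the treewidth. Any graph with an edge has treewidth ≥ 1, and G has the edge 3–2. Hence tw(G) = 1 exactly.

Treewidth 1.
One such decomposition:
Bags: B1 = {2, 3}  B2 = {1, 2}
Tree: B1–B2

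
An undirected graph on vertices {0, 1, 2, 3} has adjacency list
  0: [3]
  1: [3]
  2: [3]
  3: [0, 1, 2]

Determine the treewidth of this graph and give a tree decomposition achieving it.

Treewidth 1.
Bags: B1 = {2, 3}  B2 = {1, 3}  B3 = {0, 3}
Tree: B1–B2, B1–B3

Every bag has size at most 2, so the width is 2 − 1 = 1 and tw(G) ≤ 1. Any graph with an edge has treewidth ≥ 1, and G has the edge 3–2. Hence tw(G) = 1 exactly.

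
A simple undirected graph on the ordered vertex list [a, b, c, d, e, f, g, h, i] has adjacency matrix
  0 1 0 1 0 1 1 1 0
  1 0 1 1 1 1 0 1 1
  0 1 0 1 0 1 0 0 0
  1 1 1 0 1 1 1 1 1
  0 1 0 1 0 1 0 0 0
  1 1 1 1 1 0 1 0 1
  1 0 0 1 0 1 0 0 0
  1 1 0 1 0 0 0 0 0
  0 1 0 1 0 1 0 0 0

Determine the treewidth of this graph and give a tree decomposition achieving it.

Treewidth 3.
Bags: B1 = {a, b, d, f}  B2 = {a, b, d, h}  B3 = {b, d, f, i}  B4 = {b, c, d, f}  B5 = {a, d, f, g}  B6 = {b, d, e, f}
Tree: B1–B2, B1–B3, B3–B4, B1–B5, B4–B6

Every bag has size at most 4, so the width is 4 − 1 = 3 and tw(G) ≤ 3. For the lower bound, the 4 vertices {a, b, d, h} are pairwise adjacent, and any tree decomposition puts a clique entirely inside one bag — forcing width ≥ 3. The upper and lower bounds meet at 3, so that is the treewidth.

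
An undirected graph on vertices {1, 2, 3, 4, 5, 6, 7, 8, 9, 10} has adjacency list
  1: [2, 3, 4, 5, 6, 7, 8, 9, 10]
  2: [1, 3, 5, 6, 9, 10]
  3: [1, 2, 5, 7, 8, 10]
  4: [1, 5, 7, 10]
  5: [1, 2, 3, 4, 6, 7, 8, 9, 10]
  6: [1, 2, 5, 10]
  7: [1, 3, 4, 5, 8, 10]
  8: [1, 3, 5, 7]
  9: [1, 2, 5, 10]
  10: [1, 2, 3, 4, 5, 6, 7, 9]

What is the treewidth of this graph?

4

A width-4 tree decomposition is:
Bags: B1 = {1, 2, 5, 9, 10}  B2 = {1, 2, 3, 5, 10}  B3 = {1, 3, 5, 7, 10}  B4 = {1, 4, 5, 7, 10}  B5 = {1, 2, 5, 6, 10}  B6 = {1, 3, 5, 7, 8}
Tree: B1–B2, B2–B3, B3–B4, B2–B5, B3–B6
Every bag has size at most 5, so the width is 5 − 1 = 4 and tw(G) ≤ 4. Conversely, {1, 3, 5, 7, 8} is a clique of size 5, and the vertices of any clique must share a bag in every tree decomposition; so some bag has ≥ 5 vertices and tw(G) ≥ 4. Combining the bounds, tw(G) = 4.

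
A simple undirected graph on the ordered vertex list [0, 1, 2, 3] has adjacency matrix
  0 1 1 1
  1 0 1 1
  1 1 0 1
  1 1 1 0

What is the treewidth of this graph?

3

A width-3 tree decomposition is:
Bags: B1 = {0, 1, 2, 3}
Tree: (single bag)
A single bag containing all 4 vertices is trivially a valid decomposition of width 3. On the other hand G contains the 4-clique {0, 1, 2, 3}. A clique must lie in a single bag of any decomposition, so no decomposition can have width below 3. The upper and lower bounds meet at 3, so that is the treewidth.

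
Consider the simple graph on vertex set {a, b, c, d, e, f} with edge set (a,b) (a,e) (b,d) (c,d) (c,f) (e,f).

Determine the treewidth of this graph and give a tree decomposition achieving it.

Every bag has size at most 3, so the width is 3 − 1 = 2 and tw(G) ≤ 2. Since d–b–a–e–f–c–d is a cycle in G, G is not acyclic. Forests are exactly the graphs of treewidth ≤ 1, so tw(G) ≥ 2. Therefore the treewidth is 2.

Treewidth 2.
One optimal decomposition is:
Bags: B1 = {a, b, d}  B2 = {a, d, e}  B3 = {d, e, f}  B4 = {c, d, f}
Tree: B1–B2, B2–B3, B3–B4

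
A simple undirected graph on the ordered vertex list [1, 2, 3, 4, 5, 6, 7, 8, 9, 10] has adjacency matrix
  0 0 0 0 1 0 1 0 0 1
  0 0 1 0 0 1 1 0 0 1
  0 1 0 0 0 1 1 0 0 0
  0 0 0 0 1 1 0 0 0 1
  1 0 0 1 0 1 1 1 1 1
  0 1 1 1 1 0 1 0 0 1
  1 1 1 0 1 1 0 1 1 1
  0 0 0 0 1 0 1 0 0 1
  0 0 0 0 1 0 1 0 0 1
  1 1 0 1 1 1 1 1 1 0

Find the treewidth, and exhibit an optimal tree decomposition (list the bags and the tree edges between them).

The largest bag has 4 vertices, giving width 3; this decomposition certifies tw(G) ≤ 3. Conversely, {4, 5, 6, 10} is a clique of size 4, and the vertices of any clique must share a bag in every tree decomposition; so some bag has ≥ 4 vertices and tw(G) ≥ 3. Combining the bounds, tw(G) = 3.

Treewidth 3.
One such decomposition:
Bags: B1 = {5, 6, 7, 10}  B2 = {2, 6, 7, 10}  B3 = {5, 7, 9, 10}  B4 = {4, 5, 6, 10}  B5 = {1, 5, 7, 10}  B6 = {2, 3, 6, 7}  B7 = {5, 7, 8, 10}
Tree: B1–B2, B1–B3, B1–B4, B3–B5, B2–B6, B5–B7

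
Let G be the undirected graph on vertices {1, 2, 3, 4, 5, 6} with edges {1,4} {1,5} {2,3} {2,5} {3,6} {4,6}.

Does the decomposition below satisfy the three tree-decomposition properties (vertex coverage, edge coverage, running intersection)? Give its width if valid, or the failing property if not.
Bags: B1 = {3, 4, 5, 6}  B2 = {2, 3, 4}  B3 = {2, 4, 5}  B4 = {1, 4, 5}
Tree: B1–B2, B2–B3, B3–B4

A tree decomposition must satisfy three properties: every vertex lies in some bag; for every edge, both endpoints lie together in some bag; and for every vertex, the bags containing it form a connected subtree. Here bags containing vertex 5 are not connected in the tree, so the decomposition is invalid.

No — bags containing vertex 5 are not connected in the tree.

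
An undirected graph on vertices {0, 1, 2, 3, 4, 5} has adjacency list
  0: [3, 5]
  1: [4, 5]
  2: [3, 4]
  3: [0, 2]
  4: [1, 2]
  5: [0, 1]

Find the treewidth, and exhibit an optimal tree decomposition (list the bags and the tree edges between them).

Treewidth 2.
One optimal decomposition is:
Bags: B1 = {0, 2, 3}  B2 = {0, 2, 5}  B3 = {1, 2, 5}  B4 = {1, 2, 4}
Tree: B1–B2, B2–B3, B3–B4

Each bag holds 3 vertices, so the decomposition has width 2, which upper-bounds the treewidth. The edges 2–3–0–5–1–4–2 form a cycle, so G is not a tree and its treewidth is at least 2. Combining the bounds, tw(G) = 2.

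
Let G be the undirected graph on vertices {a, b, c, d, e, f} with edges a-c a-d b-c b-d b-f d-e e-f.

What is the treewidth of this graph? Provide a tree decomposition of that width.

Treewidth 2.
One optimal decomposition is:
Bags: B1 = {a, b, c}  B2 = {a, b, d}  B3 = {b, d, f}  B4 = {d, e, f}
Tree: B1–B2, B2–B3, B3–B4

Every bag has size at most 3, so the width is 3 − 1 = 2 and tw(G) ≤ 2. Since c–a–d–b–c is a cycle in G, G is not acyclic. Forests are exactly the graphs of treewidth ≤ 1, so tw(G) ≥ 2. Combining the bounds, tw(G) = 2.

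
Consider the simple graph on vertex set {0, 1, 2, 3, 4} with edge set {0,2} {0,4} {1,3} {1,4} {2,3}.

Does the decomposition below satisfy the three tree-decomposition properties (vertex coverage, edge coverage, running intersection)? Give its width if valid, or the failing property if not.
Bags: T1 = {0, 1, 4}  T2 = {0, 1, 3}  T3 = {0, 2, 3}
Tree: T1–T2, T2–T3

Checking the three conditions: (i) the bags cover all of {0, 1, 2, 3, 4}; (ii) for each edge, some bag contains both endpoints; (iii) the bags containing any fixed vertex form a subtree. All hold, so the decomposition is valid with width 3 − 1 = 2.

Yes; width 2.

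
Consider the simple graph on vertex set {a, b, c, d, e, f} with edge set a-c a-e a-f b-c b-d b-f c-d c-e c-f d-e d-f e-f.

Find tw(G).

A width-3 tree decomposition is:
Bags: B1 = {c, d, e, f}  B2 = {a, c, e, f}  B3 = {b, c, d, f}
Tree: B1–B2, B1–B3
Each bag holds 4 vertices, so the decomposition has width 3, which upper-bounds the treewidth. On the other hand G contains the 4-clique {c, d, e, f}. A clique must lie in a single bag of any decomposition, so no decomposition can have width below 3. Hence tw(G) = 3 exactly.

3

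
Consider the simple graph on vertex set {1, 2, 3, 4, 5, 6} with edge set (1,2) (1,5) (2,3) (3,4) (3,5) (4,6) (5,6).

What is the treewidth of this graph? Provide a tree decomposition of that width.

Every bag has size at most 3, so the width is 3 − 1 = 2 and tw(G) ≤ 2. For the lower bound, G contains the cycle 2–1–5–3–2, so G is not a forest; only forests have treewidth ≤ 1, hence tw(G) ≥ 2. The upper and lower bounds meet at 2, so that is the treewidth.

Treewidth 2.
One such decomposition:
Bags: B1 = {1, 2, 3}  B2 = {1, 3, 5}  B3 = {3, 4, 5}  B4 = {4, 5, 6}
Tree: B1–B2, B2–B3, B3–B4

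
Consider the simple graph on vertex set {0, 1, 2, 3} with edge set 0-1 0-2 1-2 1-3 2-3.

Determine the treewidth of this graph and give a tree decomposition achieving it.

Treewidth 2.
One optimal decomposition is:
Bags: B1 = {1, 2, 3}  B2 = {0, 1, 2}
Tree: B1–B2

Every bag has size at most 3, so the width is 3 − 1 = 2 and tw(G) ≤ 2. On the other hand G contains the 3-clique {0, 1, 2}. A clique must lie in a single bag of any decomposition, so no decomposition can have width below 2. Hence tw(G) = 2 exactly.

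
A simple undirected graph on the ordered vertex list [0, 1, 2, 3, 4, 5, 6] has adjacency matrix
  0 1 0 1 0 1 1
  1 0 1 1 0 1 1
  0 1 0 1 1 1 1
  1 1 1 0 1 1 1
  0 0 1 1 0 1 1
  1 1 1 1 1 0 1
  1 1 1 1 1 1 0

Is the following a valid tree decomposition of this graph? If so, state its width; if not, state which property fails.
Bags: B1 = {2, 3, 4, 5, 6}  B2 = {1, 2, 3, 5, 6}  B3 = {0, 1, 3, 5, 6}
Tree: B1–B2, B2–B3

Yes; width 4.

Checking the three conditions: (i) the bags cover all of {0, 1, 2, 3, 4, 5, 6}; (ii) for each edge, some bag contains both endpoints; (iii) the bags containing any fixed vertex form a subtree. All hold, so the decomposition is valid with width 5 − 1 = 4.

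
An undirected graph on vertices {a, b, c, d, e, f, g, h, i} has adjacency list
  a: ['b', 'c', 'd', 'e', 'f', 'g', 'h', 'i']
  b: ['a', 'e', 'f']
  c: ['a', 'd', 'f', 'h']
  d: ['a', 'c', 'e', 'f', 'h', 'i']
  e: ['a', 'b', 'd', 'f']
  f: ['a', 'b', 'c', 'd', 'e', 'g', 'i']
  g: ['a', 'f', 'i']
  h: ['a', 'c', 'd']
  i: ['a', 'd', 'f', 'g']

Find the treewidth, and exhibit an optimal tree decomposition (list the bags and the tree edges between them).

Treewidth 3.
One optimal decomposition is:
Bags: B1 = {a, d, f, i}  B2 = {a, d, e, f}  B3 = {a, c, d, f}  B4 = {a, c, d, h}  B5 = {a, b, e, f}  B6 = {a, f, g, i}
Tree: B1–B2, B2–B3, B3–B4, B2–B5, B1–B6

Every bag has size at most 4, so the width is 4 − 1 = 3 and tw(G) ≤ 3. For the lower bound, the 4 vertices {a, c, d, h} are pairwise adjacent, and any tree decomposition puts a clique entirely inside one bag — forcing width ≥ 3. The upper and lower bounds meet at 3, so that is the treewidth.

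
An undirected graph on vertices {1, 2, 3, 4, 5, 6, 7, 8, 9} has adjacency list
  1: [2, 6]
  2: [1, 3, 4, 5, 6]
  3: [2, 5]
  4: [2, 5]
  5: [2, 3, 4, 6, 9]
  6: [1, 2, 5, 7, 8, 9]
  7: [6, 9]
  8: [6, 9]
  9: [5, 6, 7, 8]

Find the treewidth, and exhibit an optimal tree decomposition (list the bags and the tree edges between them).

Treewidth 2.
One such decomposition:
Bags: B1 = {2, 5, 6}  B2 = {5, 6, 9}  B3 = {2, 4, 5}  B4 = {6, 8, 9}  B5 = {6, 7, 9}  B6 = {2, 3, 5}  B7 = {1, 2, 6}
Tree: B1–B2, B1–B3, B2–B4, B2–B5, B3–B6, B1–B7

Every bag has size at most 3, so the width is 3 − 1 = 2 and tw(G) ≤ 2. Conversely, {2, 3, 5} is a clique of size 3, and the vertices of any clique must share a bag in every tree decomposition; so some bag has ≥ 3 vertices and tw(G) ≥ 2. The upper and lower bounds meet at 2, so that is the treewidth.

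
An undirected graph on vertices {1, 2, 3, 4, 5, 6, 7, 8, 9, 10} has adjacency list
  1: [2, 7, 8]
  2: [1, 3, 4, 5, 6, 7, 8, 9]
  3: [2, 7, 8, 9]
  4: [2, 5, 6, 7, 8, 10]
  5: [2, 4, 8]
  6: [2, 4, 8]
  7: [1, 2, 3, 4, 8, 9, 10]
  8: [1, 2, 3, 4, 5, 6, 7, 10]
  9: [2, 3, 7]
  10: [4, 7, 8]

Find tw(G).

A width-3 tree decomposition is:
Bags: B1 = {2, 4, 6, 8}  B2 = {2, 4, 7, 8}  B3 = {4, 7, 8, 10}  B4 = {2, 3, 7, 8}  B5 = {2, 4, 5, 8}  B6 = {1, 2, 7, 8}  B7 = {2, 3, 7, 9}
Tree: B1–B2, B2–B3, B2–B4, B2–B5, B2–B6, B4–B7
The largest bag has 4 vertices, giving width 3; this decomposition certifies tw(G) ≤ 3. On the other hand G contains the 4-clique {1, 2, 7, 8}. A clique must lie in a single bag of any decomposition, so no decomposition can have width below 3. The upper and lower bounds meet at 3, so that is the treewidth.

3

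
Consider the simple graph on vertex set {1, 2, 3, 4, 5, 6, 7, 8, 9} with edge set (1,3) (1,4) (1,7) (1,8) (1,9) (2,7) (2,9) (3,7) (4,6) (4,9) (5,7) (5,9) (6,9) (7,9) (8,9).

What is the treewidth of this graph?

2

A width-2 tree decomposition is:
Bags: B1 = {1, 4, 9}  B2 = {1, 7, 9}  B3 = {4, 6, 9}  B4 = {2, 7, 9}  B5 = {1, 3, 7}  B6 = {1, 8, 9}  B7 = {5, 7, 9}
Tree: B1–B2, B1–B3, B2–B4, B2–B5, B1–B6, B4–B7
Every bag has size at most 3, so the width is 3 − 1 = 2 and tw(G) ≤ 2. Conversely, {1, 8, 9} is a clique of size 3, and the vertices of any clique must share a bag in every tree decomposition; so some bag has ≥ 3 vertices and tw(G) ≥ 2. Therefore the treewidth is 2.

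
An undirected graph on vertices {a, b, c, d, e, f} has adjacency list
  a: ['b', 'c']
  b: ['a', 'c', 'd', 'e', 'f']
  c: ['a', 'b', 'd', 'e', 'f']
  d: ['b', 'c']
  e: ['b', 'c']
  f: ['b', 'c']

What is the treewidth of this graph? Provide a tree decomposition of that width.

Treewidth 2.
Bags: B1 = {b, c, f}  B2 = {b, c, e}  B3 = {b, c, d}  B4 = {a, b, c}
Tree: B1–B2, B1–B3, B1–B4

Every bag has size at most 3, so the width is 3 − 1 = 2 and tw(G) ≤ 2. Conversely, {b, c, d} is a clique of size 3, and the vertices of any clique must share a bag in every tree decomposition; so some bag has ≥ 3 vertices and tw(G) ≥ 2. Combining the bounds, tw(G) = 2.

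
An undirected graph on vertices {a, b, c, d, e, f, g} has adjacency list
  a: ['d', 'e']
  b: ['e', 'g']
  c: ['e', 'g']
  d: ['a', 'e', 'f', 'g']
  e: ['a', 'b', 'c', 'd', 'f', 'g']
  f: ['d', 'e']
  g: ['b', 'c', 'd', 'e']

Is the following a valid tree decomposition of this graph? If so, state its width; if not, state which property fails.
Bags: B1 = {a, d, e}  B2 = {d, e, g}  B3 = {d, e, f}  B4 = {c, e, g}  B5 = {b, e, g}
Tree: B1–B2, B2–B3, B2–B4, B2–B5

Yes; width 2.

Vertex coverage: the bags together contain {a, b, c, d, e, f, g}, the full vertex set. Edge coverage: each edge of G has both endpoints in at least one bag. Running intersection: for every vertex, the bags containing it form a connected subtree. All three properties hold, so this is a valid tree decomposition of width max|bag| − 1 = 2, and hence tw(G) ≤ 2.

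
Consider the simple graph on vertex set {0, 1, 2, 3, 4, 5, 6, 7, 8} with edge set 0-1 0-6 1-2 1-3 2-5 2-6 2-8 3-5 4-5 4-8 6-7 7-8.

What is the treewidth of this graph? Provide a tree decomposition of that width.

Treewidth 3.
One optimal decomposition is:
Bags: B1 = {0, 1, 6, 7}  B2 = {1, 2, 6, 7}  B3 = {1, 2, 7, 8}  B4 = {1, 2, 3, 8}  B5 = {2, 3, 5, 8}  B6 = {3, 4, 5, 8}
Tree: B1–B2, B2–B3, B3–B4, B4–B5, B5–B6

Every bag has size at most 4, so the width is 4 − 1 = 3 and tw(G) ≤ 3. For the lower bound: the 4 vertex sets {0,6,7}, {1}, {2}, {3,4,5,8} are disjoint, each induces a connected subgraph, and every pair is joined by at least one edge of G. Contracting each set to a single vertex therefore yields K_{4} as a minor, and since treewidth is minor-monotone, tw(G) ≥ tw(K_{4}) = 3. Therefore the treewidth is 3.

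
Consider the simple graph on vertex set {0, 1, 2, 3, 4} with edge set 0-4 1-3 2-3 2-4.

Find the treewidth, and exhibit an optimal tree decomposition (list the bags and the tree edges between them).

Treewidth 1.
One optimal decomposition is:
Bags: B1 = {0, 4}  B2 = {2, 4}  B3 = {2, 3}  B4 = {1, 3}
Tree: B1–B2, B2–B3, B3–B4

Every bag has size at most 2, so the width is 2 − 1 = 1 and tw(G) ≤ 1. Since G has at least one edge (e.g. 0–4), it is not an edgeless graph, so tw(G) ≥ 1. Therefore the treewidth is 1.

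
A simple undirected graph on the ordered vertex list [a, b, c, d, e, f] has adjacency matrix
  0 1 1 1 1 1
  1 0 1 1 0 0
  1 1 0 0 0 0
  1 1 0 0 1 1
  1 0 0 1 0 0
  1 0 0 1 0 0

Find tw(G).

A width-2 tree decomposition is:
Bags: B1 = {a, d, f}  B2 = {a, d, e}  B3 = {a, b, d}  B4 = {a, b, c}
Tree: B1–B2, B1–B3, B3–B4
The largest bag has 3 vertices, giving width 2; this decomposition certifies tw(G) ≤ 2. Conversely, {a, d, e} is a clique of size 3, and the vertices of any clique must share a bag in every tree decomposition; so some bag has ≥ 3 vertices and tw(G) ≥ 2. The upper and lower bounds meet at 2, so that is the treewidth.

2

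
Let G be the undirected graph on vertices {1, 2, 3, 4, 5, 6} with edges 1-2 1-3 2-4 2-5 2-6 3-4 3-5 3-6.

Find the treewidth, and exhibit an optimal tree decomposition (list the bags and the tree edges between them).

Treewidth 2.
Bags: B1 = {2, 3, 4}  B2 = {2, 3, 6}  B3 = {2, 3, 5}  B4 = {1, 2, 3}
Tree: B1–B2, B2–B3, B3–B4

Every bag has size at most 3, so the width is 3 − 1 = 2 and tw(G) ≤ 2. For the lower bound, G contains the cycle 4–2–6–3–4, so G is not a forest; only forests have treewidth ≤ 1, hence tw(G) ≥ 2. The upper and lower bounds meet at 2, so that is the treewidth.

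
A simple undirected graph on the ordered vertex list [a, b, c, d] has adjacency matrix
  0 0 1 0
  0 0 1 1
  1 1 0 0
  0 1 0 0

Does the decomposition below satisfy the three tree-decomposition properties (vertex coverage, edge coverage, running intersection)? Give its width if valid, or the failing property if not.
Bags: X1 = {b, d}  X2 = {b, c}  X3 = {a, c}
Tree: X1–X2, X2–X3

Every vertex of G appears in some bag (union = {a, b, c, d}); every edge is covered by a bag; and for each vertex v the set of bags containing v is connected in the bag tree. The decomposition is therefore valid. The largest bag has 2 vertices, so the width is 1.

Yes; width 1.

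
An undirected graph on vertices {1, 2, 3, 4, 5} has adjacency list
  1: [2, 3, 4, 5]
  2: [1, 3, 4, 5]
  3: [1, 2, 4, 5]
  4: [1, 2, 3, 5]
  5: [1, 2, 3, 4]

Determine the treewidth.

4

A width-4 tree decomposition is:
Bags: B1 = {1, 2, 3, 4, 5}
Tree: (single bag)
With just one bag of size 5, the width is 5 − 1 = 4, so tw(G) ≤ 4. For the lower bound, the 5 vertices {1, 2, 3, 4, 5} are pairwise adjacent, and any tree decomposition puts a clique entirely inside one bag — forcing width ≥ 4. The upper and lower bounds meet at 4, so that is the treewidth.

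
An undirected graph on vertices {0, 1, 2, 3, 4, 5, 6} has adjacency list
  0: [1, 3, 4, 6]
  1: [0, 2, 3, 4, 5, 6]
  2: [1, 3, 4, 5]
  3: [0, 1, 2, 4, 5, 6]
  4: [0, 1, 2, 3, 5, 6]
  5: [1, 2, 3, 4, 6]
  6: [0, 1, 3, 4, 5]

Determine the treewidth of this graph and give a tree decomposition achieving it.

Each bag holds 5 vertices, so the decomposition has width 4, which upper-bounds the treewidth. For the lower bound, the 5 vertices {0, 1, 3, 4, 6} are pairwise adjacent, and any tree decomposition puts a clique entirely inside one bag — forcing width ≥ 4. Hence tw(G) = 4 exactly.

Treewidth 4.
One optimal decomposition is:
Bags: B1 = {1, 2, 3, 4, 5}  B2 = {1, 3, 4, 5, 6}  B3 = {0, 1, 3, 4, 6}
Tree: B1–B2, B2–B3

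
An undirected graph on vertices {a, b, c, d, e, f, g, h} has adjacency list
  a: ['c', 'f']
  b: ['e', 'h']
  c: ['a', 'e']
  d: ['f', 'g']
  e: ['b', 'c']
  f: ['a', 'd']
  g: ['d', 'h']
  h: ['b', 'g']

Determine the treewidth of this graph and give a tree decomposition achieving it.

Treewidth 2.
One such decomposition:
Bags: B1 = {a, c, e}  B2 = {a, b, e}  B3 = {a, b, h}  B4 = {a, g, h}  B5 = {a, d, g}  B6 = {a, d, f}
Tree: B1–B2, B2–B3, B3–B4, B4–B5, B5–B6

Each bag holds 3 vertices, so the decomposition has width 2, which upper-bounds the treewidth. Since a–c–e–b–h–g–d–f–a is a cycle in G, G is not acyclic. Forests are exactly the graphs of treewidth ≤ 1, so tw(G) ≥ 2. Hence tw(G) = 2 exactly.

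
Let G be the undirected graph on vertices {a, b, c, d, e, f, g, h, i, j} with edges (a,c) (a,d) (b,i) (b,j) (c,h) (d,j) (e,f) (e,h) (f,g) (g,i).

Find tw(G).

A width-2 tree decomposition is:
Bags: B1 = {b, i, j}  B2 = {g, i, j}  B3 = {f, g, j}  B4 = {e, f, j}  B5 = {e, h, j}  B6 = {c, h, j}  B7 = {a, c, j}  B8 = {a, d, j}
Tree: B1–B2, B2–B3, B3–B4, B4–B5, B5–B6, B6–B7, B7–B8
Each bag holds 3 vertices, so the decomposition has width 2, which upper-bounds the treewidth. For the lower bound, G contains the cycle j–b–i–g–f–e–h–c–a–d–j, so G is not a forest; only forests have treewidth ≤ 1, hence tw(G) ≥ 2. Combining the bounds, tw(G) = 2.

2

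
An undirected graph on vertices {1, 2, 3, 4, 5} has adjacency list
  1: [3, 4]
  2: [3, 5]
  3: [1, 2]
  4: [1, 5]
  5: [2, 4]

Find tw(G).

A width-2 tree decomposition is:
Bags: B1 = {2, 3, 5}  B2 = {1, 3, 5}  B3 = {1, 4, 5}
Tree: B1–B2, B2–B3
Each bag holds 3 vertices, so the decomposition has width 2, which upper-bounds the treewidth. The edges 5–2–3–1–4–5 form a cycle, so G is not a tree and its treewidth is at least 2. Hence tw(G) = 2 exactly.

2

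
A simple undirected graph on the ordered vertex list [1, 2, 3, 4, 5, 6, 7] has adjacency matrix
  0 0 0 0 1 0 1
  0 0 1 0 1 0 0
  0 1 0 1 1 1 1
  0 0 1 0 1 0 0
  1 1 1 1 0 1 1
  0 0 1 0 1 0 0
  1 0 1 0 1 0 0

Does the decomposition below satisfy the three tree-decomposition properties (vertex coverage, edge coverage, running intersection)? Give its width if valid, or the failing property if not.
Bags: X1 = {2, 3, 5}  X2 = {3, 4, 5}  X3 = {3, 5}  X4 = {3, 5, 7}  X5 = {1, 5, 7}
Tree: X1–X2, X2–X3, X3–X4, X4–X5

No — vertex 6 appears in no bag.

A tree decomposition must satisfy three properties: every vertex lies in some bag; for every edge, both endpoints lie together in some bag; and for every vertex, the bags containing it form a connected subtree. Here vertex 6 appears in no bag, so the decomposition is invalid.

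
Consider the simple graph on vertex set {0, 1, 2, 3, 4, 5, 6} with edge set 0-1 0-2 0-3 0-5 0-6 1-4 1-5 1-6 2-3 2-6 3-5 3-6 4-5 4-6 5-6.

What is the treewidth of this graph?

A width-3 tree decomposition is:
Bags: B1 = {0, 1, 5, 6}  B2 = {0, 3, 5, 6}  B3 = {0, 2, 3, 6}  B4 = {1, 4, 5, 6}
Tree: B1–B2, B2–B3, B1–B4
Each bag holds 4 vertices, so the decomposition has width 3, which upper-bounds the treewidth. Conversely, {0, 1, 5, 6} is a clique of size 4, and the vertices of any clique must share a bag in every tree decomposition; so some bag has ≥ 4 vertices and tw(G) ≥ 3. The upper and lower bounds meet at 3, so that is the treewidth.

3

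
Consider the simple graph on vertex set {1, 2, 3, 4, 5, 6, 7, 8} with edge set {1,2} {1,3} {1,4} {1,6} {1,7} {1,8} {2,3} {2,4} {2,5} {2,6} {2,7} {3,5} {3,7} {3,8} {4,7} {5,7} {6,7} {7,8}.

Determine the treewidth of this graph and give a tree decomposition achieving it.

Every bag has size at most 4, so the width is 4 − 1 = 3 and tw(G) ≤ 3. Conversely, {1, 3, 7, 8} is a clique of size 4, and the vertices of any clique must share a bag in every tree decomposition; so some bag has ≥ 4 vertices and tw(G) ≥ 3. The upper and lower bounds meet at 3, so that is the treewidth.

Treewidth 3.
One optimal decomposition is:
Bags: B1 = {1, 2, 3, 7}  B2 = {1, 2, 6, 7}  B3 = {1, 3, 7, 8}  B4 = {1, 2, 4, 7}  B5 = {2, 3, 5, 7}
Tree: B1–B2, B1–B3, B1–B4, B1–B5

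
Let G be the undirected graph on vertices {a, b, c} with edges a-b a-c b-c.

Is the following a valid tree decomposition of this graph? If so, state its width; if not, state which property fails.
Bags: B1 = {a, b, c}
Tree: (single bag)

Vertex coverage: the bags together contain {a, b, c}, the full vertex set. Edge coverage: each edge of G has both endpoints in at least one bag. Running intersection: for every vertex, the bags containing it form a connected subtree. All three properties hold, so this is a valid tree decomposition of width max|bag| − 1 = 2, and hence tw(G) ≤ 2.

Yes; width 2.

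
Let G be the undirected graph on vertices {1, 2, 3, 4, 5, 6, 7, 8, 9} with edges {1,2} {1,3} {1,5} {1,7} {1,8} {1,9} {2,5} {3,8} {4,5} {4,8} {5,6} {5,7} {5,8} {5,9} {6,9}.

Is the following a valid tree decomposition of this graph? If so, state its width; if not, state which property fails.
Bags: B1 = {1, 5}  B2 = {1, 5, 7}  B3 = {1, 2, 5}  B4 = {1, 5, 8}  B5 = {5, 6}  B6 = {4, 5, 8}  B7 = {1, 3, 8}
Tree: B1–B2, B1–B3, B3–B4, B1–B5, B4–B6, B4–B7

A tree decomposition must satisfy three properties: every vertex lies in some bag; for every edge, both endpoints lie together in some bag; and for every vertex, the bags containing it form a connected subtree. Here vertex 9 appears in no bag, so the decomposition is invalid.

No — vertex 9 appears in no bag.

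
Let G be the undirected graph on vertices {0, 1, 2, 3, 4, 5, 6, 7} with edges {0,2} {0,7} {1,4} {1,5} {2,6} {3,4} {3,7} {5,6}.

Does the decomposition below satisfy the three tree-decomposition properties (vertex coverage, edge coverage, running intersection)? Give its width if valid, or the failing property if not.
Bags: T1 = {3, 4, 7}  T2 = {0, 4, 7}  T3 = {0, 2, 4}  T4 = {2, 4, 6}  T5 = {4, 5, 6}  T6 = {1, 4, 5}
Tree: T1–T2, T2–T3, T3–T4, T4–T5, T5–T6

Yes; width 2.

Checking the three conditions: (i) the bags cover all of {0, 1, 2, 3, 4, 5, 6, 7}; (ii) for each edge, some bag contains both endpoints; (iii) the bags containing any fixed vertex form a subtree. All hold, so the decomposition is valid with width 3 − 1 = 2.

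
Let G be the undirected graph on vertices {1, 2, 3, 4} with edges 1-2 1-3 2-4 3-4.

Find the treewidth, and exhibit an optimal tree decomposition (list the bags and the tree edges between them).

Every bag has size at most 3, so the width is 3 − 1 = 2 and tw(G) ≤ 2. The edges 1–3–4–2–1 form a cycle, so G is not a tree and its treewidth is at least 2. Combining the bounds, tw(G) = 2.

Treewidth 2.
Bags: B1 = {1, 3, 4}  B2 = {1, 2, 4}
Tree: B1–B2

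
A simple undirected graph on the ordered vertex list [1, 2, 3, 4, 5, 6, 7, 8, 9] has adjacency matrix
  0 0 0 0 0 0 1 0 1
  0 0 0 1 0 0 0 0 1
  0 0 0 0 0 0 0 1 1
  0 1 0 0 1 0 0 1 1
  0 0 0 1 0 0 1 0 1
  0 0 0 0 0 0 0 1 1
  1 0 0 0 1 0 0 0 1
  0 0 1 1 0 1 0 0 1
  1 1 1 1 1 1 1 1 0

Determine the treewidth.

2

A width-2 tree decomposition is:
Bags: B1 = {4, 8, 9}  B2 = {4, 5, 9}  B3 = {6, 8, 9}  B4 = {5, 7, 9}  B5 = {1, 7, 9}  B6 = {3, 8, 9}  B7 = {2, 4, 9}
Tree: B1–B2, B1–B3, B2–B4, B4–B5, B1–B6, B1–B7
The largest bag has 3 vertices, giving width 2; this decomposition certifies tw(G) ≤ 2. For the lower bound, the 3 vertices {1, 7, 9} are pairwise adjacent, and any tree decomposition puts a clique entirely inside one bag — forcing width ≥ 2. Therefore the treewidth is 2.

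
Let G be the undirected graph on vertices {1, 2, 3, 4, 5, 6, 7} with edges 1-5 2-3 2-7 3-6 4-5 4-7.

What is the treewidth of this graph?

1

A width-1 tree decomposition is:
Bags: B1 = {1, 5}  B2 = {4, 5}  B3 = {4, 7}  B4 = {2, 7}  B5 = {2, 3}  B6 = {3, 6}
Tree: B1–B2, B2–B3, B3–B4, B4–B5, B5–B6
Every bag has size at most 2, so the width is 2 − 1 = 1 and tw(G) ≤ 1. Any graph with an edge has treewidth ≥ 1, and G has the edge 1–5. Therefore the treewidth is 1.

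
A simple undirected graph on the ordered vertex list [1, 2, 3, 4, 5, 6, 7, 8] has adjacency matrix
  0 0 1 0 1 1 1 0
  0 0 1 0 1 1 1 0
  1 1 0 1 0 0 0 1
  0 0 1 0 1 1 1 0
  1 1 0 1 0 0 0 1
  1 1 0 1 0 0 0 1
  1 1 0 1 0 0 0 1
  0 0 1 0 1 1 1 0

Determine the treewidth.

4

A width-4 tree decomposition is:
Bags: B1 = {2, 3, 5, 6, 7}  B2 = {3, 5, 6, 7, 8}  B3 = {3, 4, 5, 6, 7}  B4 = {1, 3, 5, 6, 7}
Tree: B1–B2, B2–B3, B3–B4
Every bag has size at most 5, so the width is 5 − 1 = 4 and tw(G) ≤ 4. For the lower bound: the 5 vertex sets {2,3}, {6,8}, {4,5}, {7}, {1} are disjoint, each induces a connected subgraph, and every pair is joined by at least one edge of G. Contracting each set to a single vertex therefore yields K_{5} as a minor, and since treewidth is minor-monotone, tw(G) ≥ tw(K_{5}) = 4. Hence tw(G) = 4 exactly.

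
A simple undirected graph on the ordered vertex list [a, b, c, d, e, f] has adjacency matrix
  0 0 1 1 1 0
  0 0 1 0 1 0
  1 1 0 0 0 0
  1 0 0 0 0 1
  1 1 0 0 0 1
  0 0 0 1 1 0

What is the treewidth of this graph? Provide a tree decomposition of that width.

Treewidth 2.
One optimal decomposition is:
Bags: B1 = {d, e, f}  B2 = {a, d, e}  B3 = {a, b, e}  B4 = {a, b, c}
Tree: B1–B2, B2–B3, B3–B4

The largest bag has 3 vertices, giving width 2; this decomposition certifies tw(G) ≤ 2. For the lower bound, G contains the cycle f–d–a–e–f, so G is not a forest; only forests have treewidth ≤ 1, hence tw(G) ≥ 2. Combining the bounds, tw(G) = 2.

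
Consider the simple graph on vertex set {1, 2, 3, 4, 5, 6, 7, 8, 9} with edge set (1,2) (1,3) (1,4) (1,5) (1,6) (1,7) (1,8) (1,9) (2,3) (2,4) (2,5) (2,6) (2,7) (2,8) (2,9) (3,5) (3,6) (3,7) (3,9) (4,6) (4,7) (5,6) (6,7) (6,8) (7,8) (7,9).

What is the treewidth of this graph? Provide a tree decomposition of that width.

Treewidth 4.
One such decomposition:
Bags: B1 = {1, 2, 4, 6, 7}  B2 = {1, 2, 6, 7, 8}  B3 = {1, 2, 3, 6, 7}  B4 = {1, 2, 3, 5, 6}  B5 = {1, 2, 3, 7, 9}
Tree: B1–B2, B1–B3, B3–B4, B3–B5

The largest bag has 5 vertices, giving width 4; this decomposition certifies tw(G) ≤ 4. For the lower bound, the 5 vertices {1, 2, 3, 7, 9} are pairwise adjacent, and any tree decomposition puts a clique entirely inside one bag — forcing width ≥ 4. Hence tw(G) = 4 exactly.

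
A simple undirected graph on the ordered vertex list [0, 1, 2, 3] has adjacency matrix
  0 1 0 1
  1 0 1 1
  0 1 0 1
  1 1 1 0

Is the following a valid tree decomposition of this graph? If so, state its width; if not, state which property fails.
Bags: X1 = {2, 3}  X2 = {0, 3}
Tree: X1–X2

No — vertex 1 appears in no bag.

A tree decomposition must satisfy three properties: every vertex lies in some bag; for every edge, both endpoints lie together in some bag; and for every vertex, the bags containing it form a connected subtree. Here vertex 1 appears in no bag, so the decomposition is invalid.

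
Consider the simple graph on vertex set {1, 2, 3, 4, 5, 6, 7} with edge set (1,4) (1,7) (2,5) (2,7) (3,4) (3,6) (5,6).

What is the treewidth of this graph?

2

A width-2 tree decomposition is:
Bags: B1 = {2, 5, 6}  B2 = {2, 3, 6}  B3 = {2, 3, 4}  B4 = {1, 2, 4}  B5 = {1, 2, 7}
Tree: B1–B2, B2–B3, B3–B4, B4–B5
Each bag holds 3 vertices, so the decomposition has width 2, which upper-bounds the treewidth. The edges 2–5–6–3–4–1–7–2 form a cycle, so G is not a tree and its treewidth is at least 2. The upper and lower bounds meet at 2, so that is the treewidth.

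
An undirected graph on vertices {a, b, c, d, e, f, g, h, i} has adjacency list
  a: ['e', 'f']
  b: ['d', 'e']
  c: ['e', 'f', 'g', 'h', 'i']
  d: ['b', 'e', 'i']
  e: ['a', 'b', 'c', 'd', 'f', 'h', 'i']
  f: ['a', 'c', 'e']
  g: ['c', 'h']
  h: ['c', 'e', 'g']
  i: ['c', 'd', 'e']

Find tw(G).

A width-2 tree decomposition is:
Bags: B1 = {c, e, h}  B2 = {c, e, i}  B3 = {c, e, f}  B4 = {c, g, h}  B5 = {a, e, f}  B6 = {d, e, i}  B7 = {b, d, e}
Tree: B1–B2, B1–B3, B1–B4, B3–B5, B2–B6, B6–B7
The largest bag has 3 vertices, giving width 2; this decomposition certifies tw(G) ≤ 2. For the lower bound, the 3 vertices {c, g, h} are pairwise adjacent, and any tree decomposition puts a clique entirely inside one bag — forcing width ≥ 2. Hence tw(G) = 2 exactly.

2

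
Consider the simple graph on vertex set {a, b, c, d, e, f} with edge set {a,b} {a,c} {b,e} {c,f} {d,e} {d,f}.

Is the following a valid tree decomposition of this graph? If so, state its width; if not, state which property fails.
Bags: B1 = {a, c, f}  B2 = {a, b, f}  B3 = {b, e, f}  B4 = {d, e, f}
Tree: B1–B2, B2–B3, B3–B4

Vertex coverage: the bags together contain {a, b, c, d, e, f}, the full vertex set. Edge coverage: each edge of G has both endpoints in at least one bag. Running intersection: for every vertex, the bags containing it form a connected subtree. All three properties hold, so this is a valid tree decomposition of width max|bag| − 1 = 2, and hence tw(G) ≤ 2.

Yes; width 2.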